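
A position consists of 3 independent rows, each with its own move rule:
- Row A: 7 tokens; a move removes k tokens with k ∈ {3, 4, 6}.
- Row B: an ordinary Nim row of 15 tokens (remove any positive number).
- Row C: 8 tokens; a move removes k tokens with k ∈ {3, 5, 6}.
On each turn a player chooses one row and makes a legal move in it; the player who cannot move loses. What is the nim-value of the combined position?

15

Grundy values for row A (subtraction set {3, 4, 6}):
k:     0  1  2  3  4  5  6  7
g(k):  0  0  0  1  1  1  2  2
So g(7) = 2.
Row B is a plain Nim row of size 15, so its Grundy value is 15.
For row C, compute g(0), g(1), … with moves {3, 5, 6}:
g(0) = mex{} = 0
g(1) = mex{} = 0
g(2) = mex{} = 0
g(3) = mex{0} = 1
g(4) = mex{0} = 1
g(5) = mex{0} = 1
g(6) = mex{0,1} = 2
g(7) = mex{0,1} = 2
g(8) = mex{0,1} = 2
So g(8) = 2.
By the Sprague-Grundy theorem, the Grundy value of a sum of independent games is the XOR of the component values.
Combined value = 2 XOR 15 XOR 2 = 15.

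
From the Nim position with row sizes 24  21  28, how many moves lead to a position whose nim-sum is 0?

3

Compute the nim-sum pairwise:
24 ⊕ 21 = 13
13 ⊕ 28 = 17
The overall nim-sum is X = 17. A row of size p has a winning move iff p XOR X < p (reduce it to p XOR X).
  24: 24 XOR 17 = 9 < 24 — winning move (to 9).
  21: 21 XOR 17 = 4 < 21 — winning move (to 4).
  28: 28 XOR 17 = 13 < 28 — winning move (to 13).
That gives 3 winning moves.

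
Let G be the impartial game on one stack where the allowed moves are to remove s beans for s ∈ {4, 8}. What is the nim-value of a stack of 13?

Compute g(0), g(1), … for moves {4, 8}:
g(0) = mex{} = 0
g(1) = mex{} = 0
g(2) = mex{} = 0
g(3) = mex{} = 0
g(4) = mex{0} = 1
g(5) = mex{0} = 1
g(6) = mex{0} = 1
g(7) = mex{0} = 1
g(8) = mex{0,1} = 2
g(9) = mex{0,1} = 2
g(10) = mex{0,1} = 2
g(11) = mex{0,1} = 2
g(12) = mex{1,2} = 0
g(13) = mex{1,2} = 0
So g(13) = 0.

0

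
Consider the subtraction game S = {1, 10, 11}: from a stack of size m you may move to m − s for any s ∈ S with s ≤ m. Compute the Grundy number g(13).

3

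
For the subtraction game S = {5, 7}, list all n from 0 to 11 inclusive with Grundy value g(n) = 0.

0, 1, 2, 3, 4

Build the Grundy sequence with g(k) = mex{g(k−s) : s ∈ {5, 7}, s ≤ k}:
g(0) = mex{} = 0
g(1) = mex{} = 0
g(2) = mex{} = 0
g(3) = mex{} = 0
g(4) = mex{} = 0
g(5) = mex{0} = 1
g(6) = mex{0} = 1
g(7) = mex{0} = 1
g(8) = mex{0} = 1
g(9) = mex{0} = 1
g(10) = mex{0,1} = 2
g(11) = mex{0,1} = 2
The P-positions (g = 0) in 0..11 are 0, 1, 2, 3, 4.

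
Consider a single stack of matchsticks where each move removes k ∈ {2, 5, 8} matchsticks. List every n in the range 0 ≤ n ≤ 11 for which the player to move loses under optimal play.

Build the Grundy sequence with g(k) = mex{g(k−s) : s ∈ {2, 5, 8}, s ≤ k}:
k:     0  1  2  3  4  5  6  7  8  9 10 11
g(k):  0  0  1  1  0  2  1  0  2  1  0  0
The P-positions (g = 0) in 0..11 are 0, 1, 4, 7, 10, 11.

0, 1, 4, 7, 10, 11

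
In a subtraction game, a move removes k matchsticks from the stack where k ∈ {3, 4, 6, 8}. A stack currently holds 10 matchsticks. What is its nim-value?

Build the Grundy sequence with g(k) = mex{g(k−s) : s ∈ {3, 4, 6, 8}, s ≤ k}:
k:     0  1  2  3  4  5  6  7  8  9 10
g(k):  0  0  0  1  1  1  2  2  2  3  3
So g(10) = 3.

3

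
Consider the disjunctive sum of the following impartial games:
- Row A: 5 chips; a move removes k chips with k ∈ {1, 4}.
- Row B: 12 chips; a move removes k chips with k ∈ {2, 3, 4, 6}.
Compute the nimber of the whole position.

For row A, compute g(0), g(1), … with moves {1, 4}:
k:     0  1  2  3  4  5
g(k):  0  1  0  1  2  0
So g(5) = 0.
Build the Grundy sequence for row B with g(k) = mex{g(k−s) : s ∈ {2, 3, 4, 6}, s ≤ k}:
k:     0  1  2  3  4  5  6  7  8  9 10 11 12
g(k):  0  0  1  1  2  2  3  3  0  0  1  1  2
So g(12) = 2.
The value of a disjunctive sum is the nim-sum of the parts.
Combined value = 0 XOR 2 = 2.

2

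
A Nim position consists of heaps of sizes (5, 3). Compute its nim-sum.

6

Nim-sum: 5 XOR 3 = 6.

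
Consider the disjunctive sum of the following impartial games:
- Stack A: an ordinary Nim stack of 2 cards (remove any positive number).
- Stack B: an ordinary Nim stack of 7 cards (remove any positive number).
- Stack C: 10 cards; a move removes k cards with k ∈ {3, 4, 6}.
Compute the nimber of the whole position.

5

Stack A is a plain Nim stack of size 2, so its Grundy value is 2.
Stack B is a plain Nim stack of size 7, so its Grundy value is 7.
For stack C, compute g(0), g(1), … with moves {3, 4, 6}:
k:     0  1  2  3  4  5  6  7  8  9 10
g(k):  0  0  0  1  1  1  2  2  2  0  0
So g(10) = 0.
By the Sprague-Grundy theorem, the Grundy value of a sum of independent games is the XOR of the component values.
Combined value = 2 XOR 7 XOR 0 = 5.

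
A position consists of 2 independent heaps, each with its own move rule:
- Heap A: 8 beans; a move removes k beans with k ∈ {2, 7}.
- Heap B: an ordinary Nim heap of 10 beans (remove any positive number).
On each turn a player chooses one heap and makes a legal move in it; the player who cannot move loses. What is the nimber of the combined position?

8

For heap A, compute g(0), g(1), … with moves {2, 7}:
g(0) = mex{} = 0
g(1) = mex{} = 0
g(2) = mex{0} = 1
g(3) = mex{0} = 1
g(4) = mex{1} = 0
g(5) = mex{1} = 0
g(6) = mex{0} = 1
g(7) = mex{0} = 1
g(8) = mex{0,1} = 2
So g(8) = 2.
Heap B is a plain Nim heap of size 10, so its Grundy value is 10.
The value of a disjunctive sum is the nim-sum of the parts.
Combined value = 2 XOR 10 = 8.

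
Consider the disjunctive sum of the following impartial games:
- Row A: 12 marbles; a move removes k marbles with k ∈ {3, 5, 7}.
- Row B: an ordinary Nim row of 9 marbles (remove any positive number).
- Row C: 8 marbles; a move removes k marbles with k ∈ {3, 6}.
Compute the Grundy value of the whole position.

11

Grundy values for row A (subtraction set {3, 5, 7}):
g(0) = mex{} = 0
g(1) = mex{} = 0
g(2) = mex{} = 0
g(3) = mex{0} = 1
g(4) = mex{0} = 1
g(5) = mex{0} = 1
g(6) = mex{0,1} = 2
g(7) = mex{0,1} = 2
g(8) = mex{0,1} = 2
g(9) = mex{0,1,2} = 3
g(10) = mex{1,2} = 0
g(11) = mex{1,2} = 0
g(12) = mex{1,2,3} = 0
So g(12) = 0.
Row B is a plain Nim row of size 9, so its Grundy value is 9.
Grundy values for row C (subtraction set {3, 6}):
k:     0  1  2  3  4  5  6  7  8
g(k):  0  0  0  1  1  1  2  2  2
So g(8) = 2.
The value of a disjunctive sum is the nim-sum of the parts.
Combined value = 0 XOR 9 XOR 2 = 11.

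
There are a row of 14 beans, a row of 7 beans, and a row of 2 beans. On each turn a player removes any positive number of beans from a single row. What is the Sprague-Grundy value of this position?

Nim-sum: 14 XOR 7 XOR 2 = 11.

11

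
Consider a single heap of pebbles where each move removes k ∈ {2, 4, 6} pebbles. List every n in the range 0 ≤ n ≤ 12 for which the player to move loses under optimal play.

Build the Grundy sequence with g(k) = mex{g(k−s) : s ∈ {2, 4, 6}, s ≤ k}:
k:     0  1  2  3  4  5  6  7  8  9 10 11 12
g(k):  0  0  1  1  2  2  3  3  0  0  1  1  2
The P-positions (g = 0) in 0..12 are 0, 1, 8, 9.

0, 1, 8, 9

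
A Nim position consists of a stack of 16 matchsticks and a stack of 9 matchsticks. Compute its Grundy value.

25

Bitwise XOR of the heap sizes:
  10000  (16)
  01001  (9)
  -----
  11001  (25)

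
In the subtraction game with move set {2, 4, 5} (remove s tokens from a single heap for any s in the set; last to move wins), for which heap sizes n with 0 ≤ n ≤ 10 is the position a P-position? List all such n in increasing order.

0, 1, 7, 8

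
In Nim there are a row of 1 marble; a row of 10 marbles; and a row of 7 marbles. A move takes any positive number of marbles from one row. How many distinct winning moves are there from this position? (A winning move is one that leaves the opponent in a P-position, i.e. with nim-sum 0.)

In binary:
  0001  (1)
  1010  (10)
  0111  (7)
  ----
  1100  (12)
The overall nim-sum is X = 12. A row of size p has a winning move iff p XOR X < p (reduce it to p XOR X).
  1: 1 XOR 12 = 13 ≥ 1 — no move.
  10: 10 XOR 12 = 6 < 10 — winning move (to 6).
  7: 7 XOR 12 = 11 ≥ 7 — no move.
That gives 1 winning move.

1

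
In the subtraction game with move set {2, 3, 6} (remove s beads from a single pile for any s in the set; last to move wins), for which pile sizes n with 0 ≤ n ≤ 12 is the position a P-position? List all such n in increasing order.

0, 1, 5, 9, 10

Build the Grundy sequence with g(k) = mex{g(k−s) : s ∈ {2, 3, 6}, s ≤ k}:
k:     0  1  2  3  4  5  6  7  8  9 10 11 12
g(k):  0  0  1  1  2  0  3  1  2  0  0  1  1
The P-positions (g = 0) in 0..12 are 0, 1, 5, 9, 10.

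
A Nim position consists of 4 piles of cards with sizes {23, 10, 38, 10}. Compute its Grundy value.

Nim-sum: 23 ⊕ 10 ⊕ 38 ⊕ 10 = 49.

49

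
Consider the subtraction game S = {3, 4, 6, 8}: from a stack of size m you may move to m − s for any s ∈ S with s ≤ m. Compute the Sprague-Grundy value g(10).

3

Compute g(0), g(1), … for moves {3, 4, 6, 8}:
k:     0  1  2  3  4  5  6  7  8  9 10
g(k):  0  0  0  1  1  1  2  2  2  3  3
So g(10) = 3.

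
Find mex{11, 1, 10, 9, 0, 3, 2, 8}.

The values 0, 1, 2, 3 are all present; 4 is the first non-negative integer missing from the set.

4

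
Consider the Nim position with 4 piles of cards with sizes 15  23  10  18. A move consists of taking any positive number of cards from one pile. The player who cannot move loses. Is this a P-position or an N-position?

Nim-sum: 15 ⊕ 23 ⊕ 10 ⊕ 18 = 0.
The nim-sum is 0, so this is a P-position: the player to move is in a losing position under optimal play.

P-position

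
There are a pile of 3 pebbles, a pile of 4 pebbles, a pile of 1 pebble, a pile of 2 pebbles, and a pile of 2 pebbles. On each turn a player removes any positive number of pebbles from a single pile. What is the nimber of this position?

6

Bitwise XOR of the heap sizes:
  011  (3)
  100  (4)
  001  (1)
  010  (2)
  010  (2)
  ---
  110  (6)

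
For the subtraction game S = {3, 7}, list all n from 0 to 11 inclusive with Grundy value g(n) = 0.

0, 1, 2, 6, 10, 11

Build the Grundy sequence with g(k) = mex{g(k−s) : s ∈ {3, 7}, s ≤ k}:
g(0) = mex{} = 0
g(1) = mex{} = 0
g(2) = mex{} = 0
g(3) = mex{0} = 1
g(4) = mex{0} = 1
g(5) = mex{0} = 1
g(6) = mex{1} = 0
g(7) = mex{0,1} = 2
g(8) = mex{0,1} = 2
g(9) = mex{0} = 1
g(10) = mex{1,2} = 0
g(11) = mex{1,2} = 0
The P-positions (g = 0) in 0..11 are 0, 1, 2, 6, 10, 11.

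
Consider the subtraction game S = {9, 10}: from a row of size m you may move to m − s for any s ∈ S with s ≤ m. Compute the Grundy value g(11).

1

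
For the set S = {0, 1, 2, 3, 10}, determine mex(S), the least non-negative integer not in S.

The values 0, 1, 2, 3 are all present; 4 is the first non-negative integer missing from the set.

4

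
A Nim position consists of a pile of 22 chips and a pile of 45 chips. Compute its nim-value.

Nim-sum: 22 ⊕ 45 = 59.

59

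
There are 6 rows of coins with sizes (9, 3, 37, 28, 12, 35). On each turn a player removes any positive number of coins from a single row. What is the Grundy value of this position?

Nim-sum: 9 ⊕ 3 ⊕ 37 ⊕ 28 ⊕ 12 ⊕ 35 = 28.

28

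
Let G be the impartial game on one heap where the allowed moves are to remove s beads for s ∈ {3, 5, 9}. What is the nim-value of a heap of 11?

1

Compute g(0), g(1), … for moves {3, 5, 9}:
g(0) = mex{} = 0
g(1) = mex{} = 0
g(2) = mex{} = 0
g(3) = mex{0} = 1
g(4) = mex{0} = 1
g(5) = mex{0} = 1
g(6) = mex{0,1} = 2
g(7) = mex{0,1} = 2
g(8) = mex{1} = 0
g(9) = mex{0,1,2} = 3
g(10) = mex{0,1,2} = 3
g(11) = mex{0,2} = 1
So g(11) = 1.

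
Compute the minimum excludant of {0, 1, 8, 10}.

The values 0, 1 are all present; 2 is the first non-negative integer missing from the set.

2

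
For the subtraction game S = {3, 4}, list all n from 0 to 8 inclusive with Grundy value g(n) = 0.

0, 1, 2, 7, 8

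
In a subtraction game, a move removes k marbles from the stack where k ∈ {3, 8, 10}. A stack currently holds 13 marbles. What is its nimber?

0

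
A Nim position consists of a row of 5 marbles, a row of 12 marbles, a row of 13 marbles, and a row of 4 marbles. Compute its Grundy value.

0

Compute the nim-sum pairwise:
5 ⊕ 12 = 9
9 ⊕ 13 = 4
4 ⊕ 4 = 0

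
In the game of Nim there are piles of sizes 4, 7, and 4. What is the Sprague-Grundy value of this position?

In binary:
  100  (4)
  111  (7)
  100  (4)
  ---
  111  (7)

7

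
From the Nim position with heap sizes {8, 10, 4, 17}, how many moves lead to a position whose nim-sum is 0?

1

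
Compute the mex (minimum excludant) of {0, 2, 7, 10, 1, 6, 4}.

3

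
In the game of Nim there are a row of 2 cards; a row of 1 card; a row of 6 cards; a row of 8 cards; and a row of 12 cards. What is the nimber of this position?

Write each in binary and XOR column by column:
  0010  (2)
  0001  (1)
  0110  (6)
  1000  (8)
  1100  (12)
  ----
  0001  (1)

1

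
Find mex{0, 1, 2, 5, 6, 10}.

3

The values 0, 1, 2 are all present; 3 is the first non-negative integer missing from the set.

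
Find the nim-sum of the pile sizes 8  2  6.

12

In binary:
  1000  (8)
  0010  (2)
  0110  (6)
  ----
  1100  (12)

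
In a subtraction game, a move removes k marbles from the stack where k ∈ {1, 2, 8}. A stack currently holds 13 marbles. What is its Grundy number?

1

Compute g(0), g(1), … for moves {1, 2, 8}:
g(0) = mex{} = 0
g(1) = mex{0} = 1
g(2) = mex{0,1} = 2
g(3) = mex{1,2} = 0
g(4) = mex{0,2} = 1
g(5) = mex{0,1} = 2
g(6) = mex{1,2} = 0
g(7) = mex{0,2} = 1
g(8) = mex{0,1} = 2
g(9) = mex{1,2} = 0
g(10) = mex{0,2} = 1
g(11) = mex{0,1} = 2
g(12) = mex{1,2} = 0
g(13) = mex{0,2} = 1
So g(13) = 1.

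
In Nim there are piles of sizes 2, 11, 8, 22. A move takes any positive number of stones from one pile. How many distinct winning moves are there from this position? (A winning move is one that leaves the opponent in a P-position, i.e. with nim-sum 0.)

1

Compute the nim-sum pairwise:
2 ⊕ 11 = 9
9 ⊕ 8 = 1
1 ⊕ 22 = 23
The overall nim-sum is X = 23. A pile of size p has a winning move iff p XOR X < p (reduce it to p XOR X).
  2: 2 XOR 23 = 21 ≥ 2 — no move.
  11: 11 XOR 23 = 28 ≥ 11 — no move.
  8: 8 XOR 23 = 31 ≥ 8 — no move.
  22: 22 XOR 23 = 1 < 22 — winning move (to 1).
That gives 1 winning move.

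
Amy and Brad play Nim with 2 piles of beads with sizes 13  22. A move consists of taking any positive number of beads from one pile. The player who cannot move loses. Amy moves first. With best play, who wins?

Compute the nim-sum pairwise:
13 ^ 22 = 27
The nim-sum is 27 ≠ 0, so this is an N-position: the player to move can win; Amy has a winning move.

Amy wins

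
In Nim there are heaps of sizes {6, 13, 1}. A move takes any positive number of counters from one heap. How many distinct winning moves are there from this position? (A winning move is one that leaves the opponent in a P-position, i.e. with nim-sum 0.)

Compute the nim-sum pairwise:
6 ⊕ 13 = 11
11 ⊕ 1 = 10
The overall nim-sum is X = 10. A heap of size p has a winning move iff p XOR X < p (reduce it to p XOR X).
  6: 6 XOR 10 = 12 ≥ 6 — no move.
  13: 13 XOR 10 = 7 < 13 — winning move (to 7).
  1: 1 XOR 10 = 11 ≥ 1 — no move.
That gives 1 winning move.

1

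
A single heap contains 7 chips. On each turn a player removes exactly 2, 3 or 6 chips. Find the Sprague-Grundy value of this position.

1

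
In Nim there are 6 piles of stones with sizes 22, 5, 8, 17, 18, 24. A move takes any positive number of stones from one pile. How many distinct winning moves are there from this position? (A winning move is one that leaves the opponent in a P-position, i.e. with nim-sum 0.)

0

Bitwise XOR of the heap sizes:
  10110  (22)
  00101  (5)
  01000  (8)
  10001  (17)
  10010  (18)
  11000  (24)
  -----
  00000  (0)
The nim-sum is already 0, so every move leaves a nonzero nim-sum — there are no winning moves.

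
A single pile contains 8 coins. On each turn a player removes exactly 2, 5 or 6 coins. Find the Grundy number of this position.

0

Grundy values for subtraction set {2, 5, 6}:
g(0) = mex{} = 0
g(1) = mex{} = 0
g(2) = mex{0} = 1
g(3) = mex{0} = 1
g(4) = mex{1} = 0
g(5) = mex{0,1} = 2
g(6) = mex{0} = 1
g(7) = mex{0,1,2} = 3
g(8) = mex{1} = 0
So g(8) = 0.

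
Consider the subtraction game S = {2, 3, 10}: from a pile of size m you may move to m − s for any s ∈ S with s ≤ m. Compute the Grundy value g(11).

3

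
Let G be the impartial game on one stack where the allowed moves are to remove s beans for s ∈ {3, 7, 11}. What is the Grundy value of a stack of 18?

Grundy values for subtraction set {3, 7, 11}:
k:     0  1  2  3  4  5  6  7  8  9 10 11 12 13 14 15 16 17 18
g(k):  0  0  0  1  1  1  0  2  2  1  0  3  2  1  0  0  0  1  1
So g(18) = 1.

1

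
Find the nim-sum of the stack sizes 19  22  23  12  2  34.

Compute the nim-sum pairwise:
19 XOR 22 = 5
5 XOR 23 = 18
18 XOR 12 = 30
30 XOR 2 = 28
28 XOR 34 = 62

62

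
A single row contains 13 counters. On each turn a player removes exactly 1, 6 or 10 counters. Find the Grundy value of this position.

Build the Grundy sequence with g(k) = mex{g(k−s) : s ∈ {1, 6, 10}, s ≤ k}:
g(0) = mex{} = 0
g(1) = mex{0} = 1
g(2) = mex{1} = 0
g(3) = mex{0} = 1
g(4) = mex{1} = 0
g(5) = mex{0} = 1
g(6) = mex{0,1} = 2
g(7) = mex{1,2} = 0
g(8) = mex{0} = 1
g(9) = mex{1} = 0
g(10) = mex{0} = 1
g(11) = mex{1} = 0
g(12) = mex{0,2} = 1
g(13) = mex{0,1} = 2
So g(13) = 2.

2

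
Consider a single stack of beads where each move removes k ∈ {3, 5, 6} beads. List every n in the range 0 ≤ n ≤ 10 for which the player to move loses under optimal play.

0, 1, 2, 9, 10

Build the Grundy sequence with g(k) = mex{g(k−s) : s ∈ {3, 5, 6}, s ≤ k}:
g(0) = mex{} = 0
g(1) = mex{} = 0
g(2) = mex{} = 0
g(3) = mex{0} = 1
g(4) = mex{0} = 1
g(5) = mex{0} = 1
g(6) = mex{0,1} = 2
g(7) = mex{0,1} = 2
g(8) = mex{0,1} = 2
g(9) = mex{1,2} = 0
g(10) = mex{1,2} = 0
The P-positions (g = 0) in 0..10 are 0, 1, 2, 9, 10.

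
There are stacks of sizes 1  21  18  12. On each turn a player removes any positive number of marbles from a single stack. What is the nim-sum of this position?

Nim-sum: 1 ^ 21 ^ 18 ^ 12 = 10.

10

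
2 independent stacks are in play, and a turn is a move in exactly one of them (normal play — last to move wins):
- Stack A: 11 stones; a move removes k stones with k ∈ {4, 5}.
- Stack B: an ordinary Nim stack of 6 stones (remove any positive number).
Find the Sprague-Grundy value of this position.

6

Grundy values for stack A (subtraction set {4, 5}):
k:     0  1  2  3  4  5  6  7  8  9 10 11
g(k):  0  0  0  0  1  1  1  1  2  0  0  0
So g(11) = 0.
Stack B is a plain Nim stack of size 6, so its Grundy value is 6.
The value of a disjunctive sum is the nim-sum of the parts.
Combined value = 0 XOR 6 = 6.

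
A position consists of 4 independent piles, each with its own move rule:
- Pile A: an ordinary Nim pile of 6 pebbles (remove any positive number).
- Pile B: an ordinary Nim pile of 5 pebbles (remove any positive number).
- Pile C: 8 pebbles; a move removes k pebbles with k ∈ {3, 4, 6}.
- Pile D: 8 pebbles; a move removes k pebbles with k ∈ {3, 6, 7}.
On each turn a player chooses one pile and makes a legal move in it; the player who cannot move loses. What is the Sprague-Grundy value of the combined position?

3

Pile A is a plain Nim pile of size 6, so its Grundy value is 6.
Pile B is a plain Nim pile of size 5, so its Grundy value is 5.
Grundy values for pile C (subtraction set {3, 4, 6}):
k:     0  1  2  3  4  5  6  7  8
g(k):  0  0  0  1  1  1  2  2  2
So g(8) = 2.
Grundy values for pile D (subtraction set {3, 6, 7}):
k:     0  1  2  3  4  5  6  7  8
g(k):  0  0  0  1  1  1  2  2  2
So g(8) = 2.
By the Sprague-Grundy theorem, the Grundy value of a sum of independent games is the XOR of the component values.
Combined value = 6 XOR 5 XOR 2 XOR 2 = 3.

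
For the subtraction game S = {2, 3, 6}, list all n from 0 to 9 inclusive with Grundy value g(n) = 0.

Build the Grundy sequence with g(k) = mex{g(k−s) : s ∈ {2, 3, 6}, s ≤ k}:
k:     0  1  2  3  4  5  6  7  8  9
g(k):  0  0  1  1  2  0  3  1  2  0
The P-positions (g = 0) in 0..9 are 0, 1, 5, 9.

0, 1, 5, 9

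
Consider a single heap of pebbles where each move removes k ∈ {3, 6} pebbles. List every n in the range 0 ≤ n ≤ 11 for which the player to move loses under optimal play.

0, 1, 2, 9, 10, 11

Build the Grundy sequence with g(k) = mex{g(k−s) : s ∈ {3, 6}, s ≤ k}:
g(0) = mex{} = 0
g(1) = mex{} = 0
g(2) = mex{} = 0
g(3) = mex{0} = 1
g(4) = mex{0} = 1
g(5) = mex{0} = 1
g(6) = mex{0,1} = 2
g(7) = mex{0,1} = 2
g(8) = mex{0,1} = 2
g(9) = mex{1,2} = 0
g(10) = mex{1,2} = 0
g(11) = mex{1,2} = 0
The P-positions (g = 0) in 0..11 are 0, 1, 2, 9, 10, 11.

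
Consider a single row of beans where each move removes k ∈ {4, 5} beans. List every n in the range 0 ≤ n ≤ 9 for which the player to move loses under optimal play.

0, 1, 2, 3, 9

Compute g(0), g(1), … for moves {4, 5}:
g(0) = mex{} = 0
g(1) = mex{} = 0
g(2) = mex{} = 0
g(3) = mex{} = 0
g(4) = mex{0} = 1
g(5) = mex{0} = 1
g(6) = mex{0} = 1
g(7) = mex{0} = 1
g(8) = mex{0,1} = 2
g(9) = mex{1} = 0
The P-positions (g = 0) in 0..9 are 0, 1, 2, 3, 9.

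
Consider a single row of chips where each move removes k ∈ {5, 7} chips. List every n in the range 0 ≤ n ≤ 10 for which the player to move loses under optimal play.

0, 1, 2, 3, 4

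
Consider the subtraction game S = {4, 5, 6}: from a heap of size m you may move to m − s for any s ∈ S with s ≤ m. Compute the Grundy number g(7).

1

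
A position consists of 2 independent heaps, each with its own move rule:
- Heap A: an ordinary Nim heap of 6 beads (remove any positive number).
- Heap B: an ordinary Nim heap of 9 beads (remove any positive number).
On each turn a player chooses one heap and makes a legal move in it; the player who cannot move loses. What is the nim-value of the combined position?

Heap A is a plain Nim heap of size 6, so its Grundy value is 6.
Heap B is a plain Nim heap of size 9, so its Grundy value is 9.
By the Sprague-Grundy theorem, the Grundy value of a sum of independent games is the XOR of the component values.
Combined value = 6 ⊕ 9 = 15.

15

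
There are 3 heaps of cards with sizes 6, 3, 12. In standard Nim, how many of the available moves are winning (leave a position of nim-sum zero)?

1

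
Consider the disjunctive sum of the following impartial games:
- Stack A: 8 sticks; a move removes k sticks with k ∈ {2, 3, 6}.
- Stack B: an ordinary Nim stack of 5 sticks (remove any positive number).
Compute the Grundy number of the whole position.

Build the Grundy sequence for stack A with g(k) = mex{g(k−s) : s ∈ {2, 3, 6}, s ≤ k}:
k:     0  1  2  3  4  5  6  7  8
g(k):  0  0  1  1  2  0  3  1  2
So g(8) = 2.
Stack B is a plain Nim stack of size 5, so its Grundy value is 5.
By the Sprague-Grundy theorem, the Grundy value of a sum of independent games is the XOR of the component values.
Combined value = 2 ⊕ 5 = 7.

7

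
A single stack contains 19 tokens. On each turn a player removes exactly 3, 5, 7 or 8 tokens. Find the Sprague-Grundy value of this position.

2

Compute g(0), g(1), … for moves {3, 5, 7, 8}:
k:     0  1  2  3  4  5  6  7  8  9 10 11 12 13 14 15 16 17 18 19
g(k):  0  0  0  1  1  1  2  2  2  3  3  0  0  0  1  1  1  2  2  2
So g(19) = 2.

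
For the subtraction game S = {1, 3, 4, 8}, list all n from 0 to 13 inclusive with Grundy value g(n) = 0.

0, 2, 7, 9

Grundy values for subtraction set {1, 3, 4, 8}:
g(0) = mex{} = 0
g(1) = mex{0} = 1
g(2) = mex{1} = 0
g(3) = mex{0} = 1
g(4) = mex{0,1} = 2
g(5) = mex{0,1,2} = 3
g(6) = mex{0,1,3} = 2
g(7) = mex{1,2} = 0
g(8) = mex{0,2,3} = 1
g(9) = mex{1,2,3} = 0
g(10) = mex{0,2} = 1
g(11) = mex{0,1} = 2
g(12) = mex{0,1,2} = 3
g(13) = mex{0,1,3} = 2
The P-positions (g = 0) in 0..13 are 0, 2, 7, 9.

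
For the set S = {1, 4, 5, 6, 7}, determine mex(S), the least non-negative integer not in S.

0 is not in the set, so the mex is 0.

0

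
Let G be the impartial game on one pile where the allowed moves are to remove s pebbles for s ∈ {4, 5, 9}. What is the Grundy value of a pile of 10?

2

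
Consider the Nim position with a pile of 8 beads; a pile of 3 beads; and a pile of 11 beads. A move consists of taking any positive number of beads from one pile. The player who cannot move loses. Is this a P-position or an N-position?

P-position

Nim-sum: 8 ⊕ 3 ⊕ 11 = 0.
The nim-sum is 0, so this is a P-position: the player to move is in a losing position under optimal play.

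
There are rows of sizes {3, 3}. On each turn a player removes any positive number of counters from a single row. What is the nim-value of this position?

0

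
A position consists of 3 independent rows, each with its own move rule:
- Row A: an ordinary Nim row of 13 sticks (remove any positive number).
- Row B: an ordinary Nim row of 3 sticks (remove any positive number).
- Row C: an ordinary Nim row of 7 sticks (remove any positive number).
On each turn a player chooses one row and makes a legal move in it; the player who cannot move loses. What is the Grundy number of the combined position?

Row A is a plain Nim row of size 13, so its Grundy value is 13.
Row B is a plain Nim row of size 3, so its Grundy value is 3.
Row C is a plain Nim row of size 7, so its Grundy value is 7.
By the Sprague-Grundy theorem, the Grundy value of a sum of independent games is the XOR of the component values.
Combined value = 13 XOR 3 XOR 7 = 9.

9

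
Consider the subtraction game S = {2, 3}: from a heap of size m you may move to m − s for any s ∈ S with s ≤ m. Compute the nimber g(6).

Grundy values for subtraction set {2, 3}:
k:     0  1  2  3  4  5  6
g(k):  0  0  1  1  2  0  0
So g(6) = 0.

0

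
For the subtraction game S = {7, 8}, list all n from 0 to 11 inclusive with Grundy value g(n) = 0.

0, 1, 2, 3, 4, 5, 6

Compute g(0), g(1), … for moves {7, 8}:
g(0) = mex{} = 0
g(1) = mex{} = 0
g(2) = mex{} = 0
g(3) = mex{} = 0
g(4) = mex{} = 0
g(5) = mex{} = 0
g(6) = mex{} = 0
g(7) = mex{0} = 1
g(8) = mex{0} = 1
g(9) = mex{0} = 1
g(10) = mex{0} = 1
g(11) = mex{0} = 1
The P-positions (g = 0) in 0..11 are 0, 1, 2, 3, 4, 5, 6.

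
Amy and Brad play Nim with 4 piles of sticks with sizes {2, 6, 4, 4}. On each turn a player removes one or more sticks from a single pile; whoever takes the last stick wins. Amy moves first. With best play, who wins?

Amy wins

Compute the nim-sum pairwise:
2 XOR 6 = 4
4 XOR 4 = 0
0 XOR 4 = 4
The nim-sum is 4 ≠ 0, so this is an N-position: the player to move can win; Amy has a winning move.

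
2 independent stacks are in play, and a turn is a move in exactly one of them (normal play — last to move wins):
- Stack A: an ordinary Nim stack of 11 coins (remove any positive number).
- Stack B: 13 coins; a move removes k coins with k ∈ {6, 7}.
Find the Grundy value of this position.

Stack A is a plain Nim stack of size 11, so its Grundy value is 11.
Build the Grundy sequence for stack B with g(k) = mex{g(k−s) : s ∈ {6, 7}, s ≤ k}:
k:     0  1  2  3  4  5  6  7  8  9 10 11 12 13
g(k):  0  0  0  0  0  0  1  1  1  1  1  1  2  0
So g(13) = 0.
By the Sprague-Grundy theorem, the Grundy value of a sum of independent games is the XOR of the component values.
Combined value = 11 ⊕ 0 = 11.

11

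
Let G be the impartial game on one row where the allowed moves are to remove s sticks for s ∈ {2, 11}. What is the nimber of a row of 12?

2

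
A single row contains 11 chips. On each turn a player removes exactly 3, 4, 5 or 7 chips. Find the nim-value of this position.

Grundy values for subtraction set {3, 4, 5, 7}:
g(0) = mex{} = 0
g(1) = mex{} = 0
g(2) = mex{} = 0
g(3) = mex{0} = 1
g(4) = mex{0} = 1
g(5) = mex{0} = 1
g(6) = mex{0,1} = 2
g(7) = mex{0,1} = 2
g(8) = mex{0,1} = 2
g(9) = mex{0,1,2} = 3
g(10) = mex{1,2} = 0
g(11) = mex{1,2} = 0
So g(11) = 0.

0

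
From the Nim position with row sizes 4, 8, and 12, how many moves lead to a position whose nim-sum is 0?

Compute the nim-sum pairwise:
4 XOR 8 = 12
12 XOR 12 = 0
The nim-sum is already 0, so every move leaves a nonzero nim-sum — there are no winning moves.

0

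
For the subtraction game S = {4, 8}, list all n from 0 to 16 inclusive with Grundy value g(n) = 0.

0, 1, 2, 3, 12, 13, 14, 15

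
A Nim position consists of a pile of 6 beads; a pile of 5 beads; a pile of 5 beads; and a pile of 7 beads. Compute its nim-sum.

1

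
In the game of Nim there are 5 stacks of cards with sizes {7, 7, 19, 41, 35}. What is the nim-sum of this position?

Compute the nim-sum pairwise:
7 ^ 7 = 0
0 ^ 19 = 19
19 ^ 41 = 58
58 ^ 35 = 25

25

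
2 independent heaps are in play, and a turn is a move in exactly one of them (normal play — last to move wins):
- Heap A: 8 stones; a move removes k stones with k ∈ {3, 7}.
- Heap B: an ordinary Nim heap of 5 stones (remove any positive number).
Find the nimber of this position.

Grundy values for heap A (subtraction set {3, 7}):
g(0) = mex{} = 0
g(1) = mex{} = 0
g(2) = mex{} = 0
g(3) = mex{0} = 1
g(4) = mex{0} = 1
g(5) = mex{0} = 1
g(6) = mex{1} = 0
g(7) = mex{0,1} = 2
g(8) = mex{0,1} = 2
So g(8) = 2.
Heap B is a plain Nim heap of size 5, so its Grundy value is 5.
By the Sprague-Grundy theorem, the Grundy value of a sum of independent games is the XOR of the component values.
Combined value = 2 XOR 5 = 7.

7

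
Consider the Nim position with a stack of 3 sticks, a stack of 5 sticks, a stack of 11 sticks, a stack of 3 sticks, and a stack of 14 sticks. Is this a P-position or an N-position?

P-position

Compute the nim-sum pairwise:
3 ^ 5 = 6
6 ^ 11 = 13
13 ^ 3 = 14
14 ^ 14 = 0
The nim-sum is 0, so this is a P-position: the player to move is in a losing position under optimal play.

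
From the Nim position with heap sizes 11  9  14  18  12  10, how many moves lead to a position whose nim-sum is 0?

1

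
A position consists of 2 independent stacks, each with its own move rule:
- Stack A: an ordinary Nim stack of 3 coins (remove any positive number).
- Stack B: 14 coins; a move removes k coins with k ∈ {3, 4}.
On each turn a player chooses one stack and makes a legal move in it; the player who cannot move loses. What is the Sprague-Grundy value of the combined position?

Stack A is a plain Nim stack of size 3, so its Grundy value is 3.
Build the Grundy sequence for stack B with g(k) = mex{g(k−s) : s ∈ {3, 4}, s ≤ k}:
g(0) = mex{} = 0
g(1) = mex{} = 0
g(2) = mex{} = 0
g(3) = mex{0} = 1
g(4) = mex{0} = 1
g(5) = mex{0} = 1
g(6) = mex{0,1} = 2
g(7) = mex{1} = 0
g(8) = mex{1} = 0
g(9) = mex{1,2} = 0
g(10) = mex{0,2} = 1
g(11) = mex{0} = 1
g(12) = mex{0} = 1
g(13) = mex{0,1} = 2
g(14) = mex{1} = 0
So g(14) = 0.
The value of a disjunctive sum is the nim-sum of the parts.
Combined value = 3 XOR 0 = 3.

3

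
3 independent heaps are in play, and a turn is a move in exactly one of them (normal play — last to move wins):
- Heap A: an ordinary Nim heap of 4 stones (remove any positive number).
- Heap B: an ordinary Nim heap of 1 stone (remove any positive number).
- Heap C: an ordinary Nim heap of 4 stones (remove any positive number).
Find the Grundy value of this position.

1

Heap A is a plain Nim heap of size 4, so its Grundy value is 4.
Heap B is a plain Nim heap of size 1, so its Grundy value is 1.
Heap C is a plain Nim heap of size 4, so its Grundy value is 4.
The value of a disjunctive sum is the nim-sum of the parts.
Combined value = 4 XOR 1 XOR 4 = 1.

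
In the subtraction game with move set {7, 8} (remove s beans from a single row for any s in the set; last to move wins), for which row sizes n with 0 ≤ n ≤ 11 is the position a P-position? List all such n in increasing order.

0, 1, 2, 3, 4, 5, 6

Compute g(0), g(1), … for moves {7, 8}:
k:     0  1  2  3  4  5  6  7  8  9 10 11
g(k):  0  0  0  0  0  0  0  1  1  1  1  1
The P-positions (g = 0) in 0..11 are 0, 1, 2, 3, 4, 5, 6.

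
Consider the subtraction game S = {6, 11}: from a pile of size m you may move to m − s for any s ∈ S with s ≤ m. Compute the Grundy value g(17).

0

Grundy values for subtraction set {6, 11}:
k:     0  1  2  3  4  5  6  7  8  9 10 11 12 13 14 15 16 17
g(k):  0  0  0  0  0  0  1  1  1  1  1  1  2  2  2  2  2  0
So g(17) = 0.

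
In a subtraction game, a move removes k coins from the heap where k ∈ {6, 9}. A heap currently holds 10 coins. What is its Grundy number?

Build the Grundy sequence with g(k) = mex{g(k−s) : s ∈ {6, 9}, s ≤ k}:
k:     0  1  2  3  4  5  6  7  8  9 10
g(k):  0  0  0  0  0  0  1  1  1  1  1
So g(10) = 1.

1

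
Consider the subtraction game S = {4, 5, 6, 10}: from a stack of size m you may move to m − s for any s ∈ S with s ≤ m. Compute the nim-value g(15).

0

Build the Grundy sequence with g(k) = mex{g(k−s) : s ∈ {4, 5, 6, 10}, s ≤ k}:
k:     0  1  2  3  4  5  6  7  8  9 10 11 12 13 14 15
g(k):  0  0  0  0  1  1  1  1  2  2  2  2  3  3  0  0
So g(15) = 0.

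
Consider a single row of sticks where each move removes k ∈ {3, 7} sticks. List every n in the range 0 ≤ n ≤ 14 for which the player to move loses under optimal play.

0, 1, 2, 6, 10, 11, 12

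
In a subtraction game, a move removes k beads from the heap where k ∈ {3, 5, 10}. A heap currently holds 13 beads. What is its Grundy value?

2

Grundy values for subtraction set {3, 5, 10}:
g(0) = mex{} = 0
g(1) = mex{} = 0
g(2) = mex{} = 0
g(3) = mex{0} = 1
g(4) = mex{0} = 1
g(5) = mex{0} = 1
g(6) = mex{0,1} = 2
g(7) = mex{0,1} = 2
g(8) = mex{1} = 0
g(9) = mex{1,2} = 0
g(10) = mex{0,1,2} = 3
g(11) = mex{0,2} = 1
g(12) = mex{0,2} = 1
g(13) = mex{0,1,3} = 2
So g(13) = 2.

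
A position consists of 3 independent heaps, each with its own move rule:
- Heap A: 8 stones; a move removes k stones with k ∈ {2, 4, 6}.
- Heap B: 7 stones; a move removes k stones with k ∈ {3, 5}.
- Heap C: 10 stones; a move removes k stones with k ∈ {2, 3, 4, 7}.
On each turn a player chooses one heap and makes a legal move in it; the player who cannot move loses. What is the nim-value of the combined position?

0

Grundy values for heap A (subtraction set {2, 4, 6}):
g(0) = mex{} = 0
g(1) = mex{} = 0
g(2) = mex{0} = 1
g(3) = mex{0} = 1
g(4) = mex{0,1} = 2
g(5) = mex{0,1} = 2
g(6) = mex{0,1,2} = 3
g(7) = mex{0,1,2} = 3
g(8) = mex{1,2,3} = 0
So g(8) = 0.
Build the Grundy sequence for heap B with g(k) = mex{g(k−s) : s ∈ {3, 5}, s ≤ k}:
g(0) = mex{} = 0
g(1) = mex{} = 0
g(2) = mex{} = 0
g(3) = mex{0} = 1
g(4) = mex{0} = 1
g(5) = mex{0} = 1
g(6) = mex{0,1} = 2
g(7) = mex{0,1} = 2
So g(7) = 2.
For heap C, compute g(0), g(1), … with moves {2, 3, 4, 7}:
k:     0  1  2  3  4  5  6  7  8  9 10
g(k):  0  0  1  1  2  2  0  3  1  4  2
So g(10) = 2.
The value of a disjunctive sum is the nim-sum of the parts.
Combined value = 0 ⊕ 2 ⊕ 2 = 0.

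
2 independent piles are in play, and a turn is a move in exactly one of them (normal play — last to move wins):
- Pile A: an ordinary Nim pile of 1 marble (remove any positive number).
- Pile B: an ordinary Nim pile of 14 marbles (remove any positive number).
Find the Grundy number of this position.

15

Pile A is a plain Nim pile of size 1, so its Grundy value is 1.
Pile B is a plain Nim pile of size 14, so its Grundy value is 14.
The value of a disjunctive sum is the nim-sum of the parts.
Combined value = 1 XOR 14 = 15.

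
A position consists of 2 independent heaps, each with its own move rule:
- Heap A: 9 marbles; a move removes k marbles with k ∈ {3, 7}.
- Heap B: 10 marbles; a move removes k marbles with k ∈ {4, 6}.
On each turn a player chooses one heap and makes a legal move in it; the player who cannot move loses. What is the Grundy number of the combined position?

1

Grundy values for heap A (subtraction set {3, 7}):
k:     0  1  2  3  4  5  6  7  8  9
g(k):  0  0  0  1  1  1  0  2  2  1
So g(9) = 1.
Grundy values for heap B (subtraction set {4, 6}):
g(0) = mex{} = 0
g(1) = mex{} = 0
g(2) = mex{} = 0
g(3) = mex{} = 0
g(4) = mex{0} = 1
g(5) = mex{0} = 1
g(6) = mex{0} = 1
g(7) = mex{0} = 1
g(8) = mex{0,1} = 2
g(9) = mex{0,1} = 2
g(10) = mex{1} = 0
So g(10) = 0.
By the Sprague-Grundy theorem, the Grundy value of a sum of independent games is the XOR of the component values.
Combined value = 1 ⊕ 0 = 1.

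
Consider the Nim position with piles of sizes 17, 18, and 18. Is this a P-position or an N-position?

Nim-sum: 17 ⊕ 18 ⊕ 18 = 17.
The nim-sum is 17 ≠ 0, so this is an N-position: the player to move can win.

N-position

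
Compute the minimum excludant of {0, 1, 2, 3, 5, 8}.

4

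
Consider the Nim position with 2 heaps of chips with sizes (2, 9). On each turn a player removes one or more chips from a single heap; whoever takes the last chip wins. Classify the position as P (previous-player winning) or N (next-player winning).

N-position

Write each in binary and XOR column by column:
  0010  (2)
  1001  (9)
  ----
  1011  (11)
The nim-sum is 11 ≠ 0, so this is an N-position: the player to move can win.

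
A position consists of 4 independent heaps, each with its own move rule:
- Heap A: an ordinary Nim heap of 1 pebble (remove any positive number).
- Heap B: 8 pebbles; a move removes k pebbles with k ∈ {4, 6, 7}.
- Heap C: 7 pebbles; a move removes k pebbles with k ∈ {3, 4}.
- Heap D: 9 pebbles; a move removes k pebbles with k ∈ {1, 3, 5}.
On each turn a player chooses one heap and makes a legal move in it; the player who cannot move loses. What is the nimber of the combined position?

2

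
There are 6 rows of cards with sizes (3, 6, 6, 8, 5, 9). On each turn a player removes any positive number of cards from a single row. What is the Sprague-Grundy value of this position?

Write each in binary and XOR column by column:
  0011  (3)
  0110  (6)
  0110  (6)
  1000  (8)
  0101  (5)
  1001  (9)
  ----
  0111  (7)

7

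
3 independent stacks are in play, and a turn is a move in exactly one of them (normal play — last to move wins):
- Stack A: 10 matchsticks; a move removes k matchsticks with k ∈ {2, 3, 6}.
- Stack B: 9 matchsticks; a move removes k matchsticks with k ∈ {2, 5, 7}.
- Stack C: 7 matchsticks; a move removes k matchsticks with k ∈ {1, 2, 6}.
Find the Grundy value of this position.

For stack A, compute g(0), g(1), … with moves {2, 3, 6}:
g(0) = mex{} = 0
g(1) = mex{} = 0
g(2) = mex{0} = 1
g(3) = mex{0} = 1
g(4) = mex{0,1} = 2
g(5) = mex{1} = 0
g(6) = mex{0,1,2} = 3
g(7) = mex{0,2} = 1
g(8) = mex{0,1,3} = 2
g(9) = mex{1,3} = 0
g(10) = mex{1,2} = 0
So g(10) = 0.
Build the Grundy sequence for stack B with g(k) = mex{g(k−s) : s ∈ {2, 5, 7}, s ≤ k}:
g(0) = mex{} = 0
g(1) = mex{} = 0
g(2) = mex{0} = 1
g(3) = mex{0} = 1
g(4) = mex{1} = 0
g(5) = mex{0,1} = 2
g(6) = mex{0} = 1
g(7) = mex{0,1,2} = 3
g(8) = mex{0,1} = 2
g(9) = mex{0,1,3} = 2
So g(9) = 2.
Build the Grundy sequence for stack C with g(k) = mex{g(k−s) : s ∈ {1, 2, 6}, s ≤ k}:
g(0) = mex{} = 0
g(1) = mex{0} = 1
g(2) = mex{0,1} = 2
g(3) = mex{1,2} = 0
g(4) = mex{0,2} = 1
g(5) = mex{0,1} = 2
g(6) = mex{0,1,2} = 3
g(7) = mex{1,2,3} = 0
So g(7) = 0.
The value of a disjunctive sum is the nim-sum of the parts.
Combined value = 0 XOR 2 XOR 0 = 2.

2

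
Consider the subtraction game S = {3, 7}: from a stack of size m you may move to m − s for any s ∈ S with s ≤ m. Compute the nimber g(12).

0

Build the Grundy sequence with g(k) = mex{g(k−s) : s ∈ {3, 7}, s ≤ k}:
g(0) = mex{} = 0
g(1) = mex{} = 0
g(2) = mex{} = 0
g(3) = mex{0} = 1
g(4) = mex{0} = 1
g(5) = mex{0} = 1
g(6) = mex{1} = 0
g(7) = mex{0,1} = 2
g(8) = mex{0,1} = 2
g(9) = mex{0} = 1
g(10) = mex{1,2} = 0
g(11) = mex{1,2} = 0
g(12) = mex{1} = 0
So g(12) = 0.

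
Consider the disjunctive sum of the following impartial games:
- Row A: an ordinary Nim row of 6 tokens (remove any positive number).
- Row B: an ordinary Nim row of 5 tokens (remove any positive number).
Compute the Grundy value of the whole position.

Row A is a plain Nim row of size 6, so its Grundy value is 6.
Row B is a plain Nim row of size 5, so its Grundy value is 5.
By the Sprague-Grundy theorem, the Grundy value of a sum of independent games is the XOR of the component values.
Combined value = 6 ⊕ 5 = 3.

3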